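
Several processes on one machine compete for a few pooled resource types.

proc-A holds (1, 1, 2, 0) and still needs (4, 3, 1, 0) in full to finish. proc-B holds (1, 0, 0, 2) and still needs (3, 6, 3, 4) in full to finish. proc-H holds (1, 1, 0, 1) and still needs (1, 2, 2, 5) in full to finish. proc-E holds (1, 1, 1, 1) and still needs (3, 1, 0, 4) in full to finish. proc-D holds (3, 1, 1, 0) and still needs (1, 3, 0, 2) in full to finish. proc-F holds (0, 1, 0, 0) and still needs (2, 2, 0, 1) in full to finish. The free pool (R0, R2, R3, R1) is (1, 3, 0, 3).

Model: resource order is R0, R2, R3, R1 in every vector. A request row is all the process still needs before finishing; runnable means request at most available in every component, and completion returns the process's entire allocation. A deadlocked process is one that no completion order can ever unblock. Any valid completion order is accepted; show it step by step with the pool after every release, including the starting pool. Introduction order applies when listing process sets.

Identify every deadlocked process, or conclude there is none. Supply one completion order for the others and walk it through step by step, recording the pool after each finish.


The deadlocked set is proc-B, proc-H and proc-E.
Key observation: once proc-D, proc-A, proc-F finish, the pool peaks at (5, 6, 3, 3) — and every remaining process still needs more R1 than that.
A valid finishing order for the others: proc-D, proc-A, proc-F. Walking it through:
  pool = (1, 3, 0, 3)
  run proc-D (needs (1, 3, 0, 2), free (1, 3, 0, 3)); after release of (3, 1, 1, 0) the pool is (4, 4, 1, 3)
  run proc-A (needs (4, 3, 1, 0), free (4, 4, 1, 3)); after release of (1, 1, 2, 0) the pool is (5, 5, 3, 3)
  run proc-F (needs (2, 2, 0, 1), free (5, 5, 3, 3)); after release of (0, 1, 0, 0) the pool is (5, 6, 3, 3)
The blocked processes can never fit:
  proc-B still needs (3, 6, 3, 4) but only (5, 6, 3, 3) is free — short on R1
  proc-H still needs (1, 2, 2, 5) but only (5, 6, 3, 3) is free — short on R1
  proc-E still needs (3, 1, 0, 4) but only (5, 6, 3, 3) is free — short on R1


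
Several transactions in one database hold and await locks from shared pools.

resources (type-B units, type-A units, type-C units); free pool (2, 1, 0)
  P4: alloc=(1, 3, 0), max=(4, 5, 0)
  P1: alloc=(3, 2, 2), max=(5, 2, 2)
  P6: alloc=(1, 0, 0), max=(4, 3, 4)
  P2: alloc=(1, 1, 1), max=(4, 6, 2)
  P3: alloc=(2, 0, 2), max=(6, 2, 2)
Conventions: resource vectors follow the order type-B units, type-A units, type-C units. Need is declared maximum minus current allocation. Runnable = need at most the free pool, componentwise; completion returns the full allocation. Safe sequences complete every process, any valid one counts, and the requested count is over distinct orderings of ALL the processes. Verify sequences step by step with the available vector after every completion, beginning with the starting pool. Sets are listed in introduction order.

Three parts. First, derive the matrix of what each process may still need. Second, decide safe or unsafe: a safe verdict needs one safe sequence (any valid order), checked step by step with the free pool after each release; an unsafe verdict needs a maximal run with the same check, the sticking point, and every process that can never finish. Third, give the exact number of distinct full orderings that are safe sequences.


(1) Need matrix, components ordered type-B units, type-A units, type-C units:
  P4: (3, 2, 0)
  P1: (2, 0, 0)
  P6: (3, 3, 4)
  P2: (3, 5, 1)
  P3: (4, 2, 0)
(2) The state is SAFE; one workable sequence: P1, P3, P4, P2, P6.
Key observation: at P1 the run first touches a limit — (2, 0, 0) against (2, 1, 0), exact on a resource it actually requests.
Walking it through:
  pool = (2, 1, 0)
  P1: need (2, 0, 0) fits (2, 1, 0); releases (3, 2, 2), pool now (5, 3, 2)
  P3: need (4, 2, 0) fits (5, 3, 2); releases (2, 0, 2), pool now (7, 3, 4)
  P4: need (3, 2, 0) fits (7, 3, 4); releases (1, 3, 0), pool now (8, 6, 4)
  P2: need (3, 5, 1) fits (8, 6, 4); releases (1, 1, 1), pool now (9, 7, 5)
  P6: need (3, 3, 4) fits (9, 7, 5); releases (1, 0, 0), pool now (10, 7, 5)
(3) Exactly 6 of the possible complete orderings are safe sequences.


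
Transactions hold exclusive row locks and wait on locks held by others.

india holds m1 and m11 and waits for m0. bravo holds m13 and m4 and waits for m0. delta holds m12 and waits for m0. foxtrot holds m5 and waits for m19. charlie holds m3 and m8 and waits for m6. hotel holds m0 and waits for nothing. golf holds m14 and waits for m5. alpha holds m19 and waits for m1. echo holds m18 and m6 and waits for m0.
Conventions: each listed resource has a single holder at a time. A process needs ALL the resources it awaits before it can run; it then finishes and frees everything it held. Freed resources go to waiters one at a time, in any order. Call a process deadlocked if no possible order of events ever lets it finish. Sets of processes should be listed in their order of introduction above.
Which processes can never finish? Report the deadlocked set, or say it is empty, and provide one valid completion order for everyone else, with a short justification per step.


The deadlocked set is empty.
Key observation: although several processes wait, no cycle exists — each chain bottoms out at a free runner.
One completion order for the rest: hotel, bravo, india, alpha, foxtrot, echo, charlie, golf, delta.
Walking it through:
  hotel waits on nothing -> runs at once and releases m0
  bravo: everything it awaited (m0) is free; runs, freeing m13 and m4
  india: everything it awaited (m0) is free; runs, freeing m1 and m11
  alpha: everything it awaited (m1) is free; runs, freeing m19
  foxtrot: everything it awaited (m19) is free; runs, freeing m5
  echo: everything it awaited (m0) is free; runs, freeing m18 and m6
  charlie: everything it awaited (m6) is free; runs, freeing m3 and m8
  golf: everything it awaited (m5) is free; runs, freeing m14
  delta: everything it awaited (m0) is free; runs, freeing m12


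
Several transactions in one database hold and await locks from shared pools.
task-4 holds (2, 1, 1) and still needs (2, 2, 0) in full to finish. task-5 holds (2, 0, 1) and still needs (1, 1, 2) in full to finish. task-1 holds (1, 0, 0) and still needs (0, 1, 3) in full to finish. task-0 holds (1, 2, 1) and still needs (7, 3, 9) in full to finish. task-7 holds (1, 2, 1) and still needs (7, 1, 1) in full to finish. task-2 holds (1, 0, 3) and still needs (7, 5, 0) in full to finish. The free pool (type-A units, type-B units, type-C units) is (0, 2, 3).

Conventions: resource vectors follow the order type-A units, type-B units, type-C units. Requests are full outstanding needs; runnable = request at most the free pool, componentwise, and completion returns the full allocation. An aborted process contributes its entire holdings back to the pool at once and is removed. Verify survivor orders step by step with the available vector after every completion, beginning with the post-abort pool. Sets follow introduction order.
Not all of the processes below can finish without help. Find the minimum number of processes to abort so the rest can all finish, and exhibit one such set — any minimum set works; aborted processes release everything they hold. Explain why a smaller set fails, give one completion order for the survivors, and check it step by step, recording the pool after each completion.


The answer: abort task-0 and task-7.
Key observation: before aborting task-0 and task-7, task-2 was permanently blocked — no order could ever run it; afterwards it completes at step 4.
Why nothing smaller works — every single abort fails: task-4 alone leaves task-0 blocked (short on type-A units and type-C units); task-5 alone leaves task-0 blocked (short on type-A units and type-C units); task-1 alone leaves task-0 blocked (short on type-A units and type-C units); task-0 alone leaves task-7 blocked (short on type-A units); task-7 alone leaves task-0 blocked (short on type-A units and type-C units); task-2 alone leaves task-0 blocked (short on type-A units and type-C units).
Survivors finish in the order: task-5, task-1, task-4, task-2. Walking it through (pool after the aborts first):
  pool = (2, 6, 5)
  run task-5 (needs (1, 1, 2), free (2, 6, 5)); after release of (2, 0, 1) the pool is (4, 6, 6)
  run task-1 (needs (0, 1, 3), free (4, 6, 6)); after release of (1, 0, 0) the pool is (5, 6, 6)
  run task-4 (needs (2, 2, 0), free (5, 6, 6)); after release of (2, 1, 1) the pool is (7, 7, 7)
  run task-2 (needs (7, 5, 0), free (7, 7, 7)); after release of (1, 0, 3) the pool is (8, 7, 10)


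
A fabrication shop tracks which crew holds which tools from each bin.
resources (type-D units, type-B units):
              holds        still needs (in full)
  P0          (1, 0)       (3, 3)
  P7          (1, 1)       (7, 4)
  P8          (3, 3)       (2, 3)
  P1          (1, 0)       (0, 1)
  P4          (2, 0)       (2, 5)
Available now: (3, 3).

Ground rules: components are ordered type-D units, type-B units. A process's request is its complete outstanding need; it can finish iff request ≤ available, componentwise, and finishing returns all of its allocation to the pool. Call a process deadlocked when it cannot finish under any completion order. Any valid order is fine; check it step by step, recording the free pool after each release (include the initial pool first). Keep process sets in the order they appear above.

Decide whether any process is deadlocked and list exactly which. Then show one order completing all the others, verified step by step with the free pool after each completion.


Nothing here is deadlocked.
Key observation: P1 leads a chain of completions in which each release enables another process.
One completion order for the rest: P1, P8, P0, P7, P4. Walking it through:
  pool = (3, 3)
  P1 needs (0, 1) <= (3, 3) -> finishes; pool += (1, 0) = (4, 3)
  P8 needs (2, 3) <= (4, 3) -> finishes; pool += (3, 3) = (7, 6)
  P0 needs (3, 3) <= (7, 6) -> finishes; pool += (1, 0) = (8, 6)
  P7 needs (7, 4) <= (8, 6) -> finishes; pool += (1, 1) = (9, 7)
  P4 needs (2, 5) <= (9, 7) -> finishes; pool += (2, 0) = (11, 7)


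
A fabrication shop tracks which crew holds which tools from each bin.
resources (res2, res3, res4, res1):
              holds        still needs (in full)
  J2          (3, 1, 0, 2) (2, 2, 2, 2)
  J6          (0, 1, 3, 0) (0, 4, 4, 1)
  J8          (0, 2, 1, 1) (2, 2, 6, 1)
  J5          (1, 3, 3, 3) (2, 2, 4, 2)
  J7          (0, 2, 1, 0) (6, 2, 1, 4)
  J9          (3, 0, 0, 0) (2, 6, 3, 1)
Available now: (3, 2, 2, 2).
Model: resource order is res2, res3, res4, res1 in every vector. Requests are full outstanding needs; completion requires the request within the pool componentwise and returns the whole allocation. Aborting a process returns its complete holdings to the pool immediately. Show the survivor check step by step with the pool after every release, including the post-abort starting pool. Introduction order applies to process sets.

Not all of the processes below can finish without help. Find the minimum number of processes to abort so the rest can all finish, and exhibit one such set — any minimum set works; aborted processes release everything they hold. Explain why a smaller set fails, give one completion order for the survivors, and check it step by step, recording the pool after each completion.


Abort J5.
Key observation: the returned (1, 3, 3, 3) from J5 is what brings J9 — unrunnable before, under any order — into play at step 2.
Why nothing smaller works: aborting no one leaves the state deadlocked as given.
Survivors finish in the order: J2, J9, J6, J7, J8. Verifying each step (pool after the aborts first):
  pool = (4, 5, 5, 5)
  run J2 (needs (2, 2, 2, 2), free (4, 5, 5, 5)); after release of (3, 1, 0, 2) the pool is (7, 6, 5, 7)
  run J9 (needs (2, 6, 3, 1), free (7, 6, 5, 7)); after release of (3, 0, 0, 0) the pool is (10, 6, 5, 7)
  run J6 (needs (0, 4, 4, 1), free (10, 6, 5, 7)); after release of (0, 1, 3, 0) the pool is (10, 7, 8, 7)
  run J7 (needs (6, 2, 1, 4), free (10, 7, 8, 7)); after release of (0, 2, 1, 0) the pool is (10, 9, 9, 7)
  run J8 (needs (2, 2, 6, 1), free (10, 9, 9, 7)); after release of (0, 2, 1, 1) the pool is (10, 11, 10, 8)


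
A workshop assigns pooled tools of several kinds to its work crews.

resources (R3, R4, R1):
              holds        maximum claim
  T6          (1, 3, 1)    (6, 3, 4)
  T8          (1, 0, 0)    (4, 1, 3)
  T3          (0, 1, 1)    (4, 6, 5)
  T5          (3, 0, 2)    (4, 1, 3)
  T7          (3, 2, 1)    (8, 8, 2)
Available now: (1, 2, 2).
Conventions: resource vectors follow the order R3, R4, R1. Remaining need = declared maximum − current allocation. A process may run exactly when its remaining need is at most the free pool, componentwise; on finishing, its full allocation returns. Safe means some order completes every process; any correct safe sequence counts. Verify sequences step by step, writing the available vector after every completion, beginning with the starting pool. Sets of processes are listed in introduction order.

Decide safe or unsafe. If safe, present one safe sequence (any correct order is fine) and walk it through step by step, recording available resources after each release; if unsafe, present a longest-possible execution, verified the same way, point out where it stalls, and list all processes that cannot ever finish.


SAFE, for example via the order T5, T8, T6, T3, T7.
Key observation: at T5 the run first touches a limit — (1, 1, 1) against (1, 2, 2), exact on a resource it actually requests.
Verifying each step:
  pool = (1, 2, 2)
  T5: need (1, 1, 1) fits (1, 2, 2); releases (3, 0, 2), pool now (4, 2, 4)
  T8: need (3, 1, 3) fits (4, 2, 4); releases (1, 0, 0), pool now (5, 2, 4)
  T6: need (5, 0, 3) fits (5, 2, 4); releases (1, 3, 1), pool now (6, 5, 5)
  T3: need (4, 5, 4) fits (6, 5, 5); releases (0, 1, 1), pool now (6, 6, 6)
  T7: need (5, 6, 1) fits (6, 6, 6); releases (3, 2, 1), pool now (9, 8, 7)


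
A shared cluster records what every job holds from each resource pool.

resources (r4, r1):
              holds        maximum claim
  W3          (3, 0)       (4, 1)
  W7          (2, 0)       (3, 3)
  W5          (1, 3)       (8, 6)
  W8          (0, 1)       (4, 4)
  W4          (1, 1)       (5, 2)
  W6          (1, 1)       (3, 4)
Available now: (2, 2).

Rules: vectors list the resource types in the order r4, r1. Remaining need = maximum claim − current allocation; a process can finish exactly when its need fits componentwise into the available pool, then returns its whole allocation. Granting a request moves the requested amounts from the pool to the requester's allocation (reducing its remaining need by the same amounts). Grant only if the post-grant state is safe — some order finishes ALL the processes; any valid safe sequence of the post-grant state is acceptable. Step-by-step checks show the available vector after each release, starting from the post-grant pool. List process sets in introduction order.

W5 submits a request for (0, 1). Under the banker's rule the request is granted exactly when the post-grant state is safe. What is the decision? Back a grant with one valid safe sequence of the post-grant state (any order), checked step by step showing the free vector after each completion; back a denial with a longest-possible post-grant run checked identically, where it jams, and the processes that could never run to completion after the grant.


DENY: after the grant no complete ordering would exist.
Key observation: after W3, W4 the pool peaks at (6, 2), and each blocked process is short somewhere: W7 on r1; W5 on r4; W8 on r1; W6 on r1.
On the post-grant state, W3, W4 is a maximal run — nothing extends it. Verifying each step:
  pool = (2, 1)
  W3: need (1, 1) fits (2, 1); releases (3, 0), pool now (5, 1)
  W4: need (4, 1) fits (5, 1); releases (1, 1), pool now (6, 2)
  blocked: W7 wants (1, 3), pool (6, 2) — not enough r1
  blocked: W5 wants (7, 2), pool (6, 2) — not enough r4
  blocked: W8 wants (4, 3), pool (6, 2) — not enough r1
  blocked: W6 wants (2, 3), pool (6, 2) — not enough r1
Had the request been granted, W7, W5, W8 and W6 could never finish.


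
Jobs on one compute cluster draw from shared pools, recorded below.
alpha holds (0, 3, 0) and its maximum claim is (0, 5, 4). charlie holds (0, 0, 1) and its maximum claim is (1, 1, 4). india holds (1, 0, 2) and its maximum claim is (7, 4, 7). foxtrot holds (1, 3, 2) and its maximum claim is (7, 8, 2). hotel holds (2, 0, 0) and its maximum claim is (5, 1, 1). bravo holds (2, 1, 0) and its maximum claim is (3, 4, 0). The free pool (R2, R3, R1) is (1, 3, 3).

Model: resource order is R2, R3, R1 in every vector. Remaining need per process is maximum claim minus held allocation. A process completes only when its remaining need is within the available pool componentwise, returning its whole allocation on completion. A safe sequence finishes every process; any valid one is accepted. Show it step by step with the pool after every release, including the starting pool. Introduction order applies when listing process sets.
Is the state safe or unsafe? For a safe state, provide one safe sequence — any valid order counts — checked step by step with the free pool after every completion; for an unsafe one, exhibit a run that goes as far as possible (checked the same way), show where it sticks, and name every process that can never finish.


UNSAFE.
Key observation: the wall is R2: completing charlie, alpha, bravo, hotel brings the pool only to (5, 7, 4), and all the rest need more.
A maximal execution: charlie, alpha, bravo, hotel — then nothing else fits. Walking it through:
  pool = (1, 3, 3)
  charlie needs (1, 1, 3) <= (1, 3, 3) -> finishes; pool += (0, 0, 1) = (1, 3, 4)
  alpha needs (0, 2, 4) <= (1, 3, 4) -> finishes; pool += (0, 3, 0) = (1, 6, 4)
  bravo needs (1, 3, 0) <= (1, 6, 4) -> finishes; pool += (2, 1, 0) = (3, 7, 4)
  hotel needs (3, 1, 1) <= (3, 7, 4) -> finishes; pool += (2, 0, 0) = (5, 7, 4)
  blocked: india wants (6, 4, 5), pool (5, 7, 4) — not enough R2 and R1
  blocked: foxtrot wants (6, 5, 0), pool (5, 7, 4) — not enough R2
Never able to finish: india and foxtrot.


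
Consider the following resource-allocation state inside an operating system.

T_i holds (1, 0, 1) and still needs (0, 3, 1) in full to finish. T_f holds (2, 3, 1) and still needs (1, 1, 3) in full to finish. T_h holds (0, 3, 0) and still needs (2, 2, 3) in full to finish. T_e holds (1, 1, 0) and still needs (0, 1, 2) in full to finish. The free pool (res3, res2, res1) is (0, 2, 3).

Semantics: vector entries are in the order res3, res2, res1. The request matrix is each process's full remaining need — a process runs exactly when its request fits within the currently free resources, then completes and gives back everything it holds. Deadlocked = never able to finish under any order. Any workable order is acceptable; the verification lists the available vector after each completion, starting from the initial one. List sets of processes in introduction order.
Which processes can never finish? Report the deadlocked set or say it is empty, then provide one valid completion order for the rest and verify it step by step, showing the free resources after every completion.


No process is deadlocked.
Key observation: T_e leads a chain of completions in which each release enables another process.
One completion order for the rest: T_e, T_i, T_h, T_f. Step-by-step check:
  pool = (0, 2, 3)
  T_e: need (0, 1, 2) fits (0, 2, 3); releases (1, 1, 0), pool now (1, 3, 3)
  T_i: need (0, 3, 1) fits (1, 3, 3); releases (1, 0, 1), pool now (2, 3, 4)
  T_h: need (2, 2, 3) fits (2, 3, 4); releases (0, 3, 0), pool now (2, 6, 4)
  T_f: need (1, 1, 3) fits (2, 6, 4); releases (2, 3, 1), pool now (4, 9, 5)


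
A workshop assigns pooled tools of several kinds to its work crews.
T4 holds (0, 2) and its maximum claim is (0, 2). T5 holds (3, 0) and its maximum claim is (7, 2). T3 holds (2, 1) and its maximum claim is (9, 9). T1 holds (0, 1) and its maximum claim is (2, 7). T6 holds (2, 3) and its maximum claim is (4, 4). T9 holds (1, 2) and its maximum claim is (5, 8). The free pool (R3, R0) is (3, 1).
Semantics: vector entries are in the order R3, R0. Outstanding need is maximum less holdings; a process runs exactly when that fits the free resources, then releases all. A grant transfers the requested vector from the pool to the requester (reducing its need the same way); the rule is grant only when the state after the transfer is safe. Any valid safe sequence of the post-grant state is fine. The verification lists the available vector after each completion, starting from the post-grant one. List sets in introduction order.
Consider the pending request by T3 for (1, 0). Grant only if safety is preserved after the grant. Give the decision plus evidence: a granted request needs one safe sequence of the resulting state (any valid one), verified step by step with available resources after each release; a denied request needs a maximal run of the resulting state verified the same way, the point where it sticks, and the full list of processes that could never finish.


GRANT: granting preserves safety; a valid post-grant sequence is T4, T6, T1, T9, T5, T3.
Key observation: (2, 1) free after granting still covers T4 first, and each release covers the next.
Step-by-step check of the post-grant state:
  pool = (2, 1)
  T4 needs (0, 0) <= (2, 1) -> finishes; pool += (0, 2) = (2, 3)
  T6 needs (2, 1) <= (2, 3) -> finishes; pool += (2, 3) = (4, 6)
  T1 needs (2, 6) <= (4, 6) -> finishes; pool += (0, 1) = (4, 7)
  T9 needs (4, 6) <= (4, 7) -> finishes; pool += (1, 2) = (5, 9)
  T5 needs (4, 2) <= (5, 9) -> finishes; pool += (3, 0) = (8, 9)
  T3 needs (6, 8) <= (8, 9) -> finishes; pool += (3, 1) = (11, 10)


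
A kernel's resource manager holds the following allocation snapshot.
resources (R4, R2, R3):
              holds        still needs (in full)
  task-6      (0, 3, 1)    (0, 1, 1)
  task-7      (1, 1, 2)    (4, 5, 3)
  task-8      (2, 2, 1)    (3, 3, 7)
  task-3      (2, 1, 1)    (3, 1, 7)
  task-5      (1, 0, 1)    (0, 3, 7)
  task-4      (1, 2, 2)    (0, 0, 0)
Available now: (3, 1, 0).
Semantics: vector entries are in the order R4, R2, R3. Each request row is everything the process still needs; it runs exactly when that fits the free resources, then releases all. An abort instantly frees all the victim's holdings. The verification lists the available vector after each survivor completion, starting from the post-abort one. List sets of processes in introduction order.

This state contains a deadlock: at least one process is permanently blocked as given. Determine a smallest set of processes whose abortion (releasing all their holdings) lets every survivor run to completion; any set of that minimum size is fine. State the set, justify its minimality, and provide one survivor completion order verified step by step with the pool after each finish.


Abort task-8 and task-3.
Key observation: aborting task-8 and task-3 returns (4, 3, 2), and task-5 — hopeless before — runs at step 4 with the returned capacity in the pool.
Why nothing smaller works — every single abort fails: task-6 alone leaves task-8 blocked (short on R3); task-7 alone leaves task-8 blocked (short on R3); task-8 alone leaves task-3 blocked (short on R3); task-3 alone leaves task-8 blocked (short on R3); task-5 alone leaves task-8 blocked (short on R3); task-4 alone leaves task-8 blocked (short on R3).
The survivors complete as task-6, task-4, task-7, task-5. Verifying each step (starting from the post-abort pool):
  pool = (7, 4, 2)
  run task-6 (needs (0, 1, 1), free (7, 4, 2)); after release of (0, 3, 1) the pool is (7, 7, 3)
  run task-4 (needs (0, 0, 0), free (7, 7, 3)); after release of (1, 2, 2) the pool is (8, 9, 5)
  run task-7 (needs (4, 5, 3), free (8, 9, 5)); after release of (1, 1, 2) the pool is (9, 10, 7)
  run task-5 (needs (0, 3, 7), free (9, 10, 7)); after release of (1, 0, 1) the pool is (10, 10, 8)


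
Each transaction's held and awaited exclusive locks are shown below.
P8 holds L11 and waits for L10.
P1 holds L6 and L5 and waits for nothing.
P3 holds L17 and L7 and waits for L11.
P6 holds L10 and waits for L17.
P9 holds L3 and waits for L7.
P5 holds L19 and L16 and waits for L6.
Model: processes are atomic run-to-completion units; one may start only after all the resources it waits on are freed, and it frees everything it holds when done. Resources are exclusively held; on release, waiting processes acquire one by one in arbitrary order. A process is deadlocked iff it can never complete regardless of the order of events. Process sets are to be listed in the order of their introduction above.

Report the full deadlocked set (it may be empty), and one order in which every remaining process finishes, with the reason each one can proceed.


Deadlocked set: P8, P3, P6 and P9.
Key observation: P8 -> P6 -> P3 -> P8 is a circular wait — nothing in it can go first; P9 waits into the deadlock from upstream.
A valid finishing order for the others: P1, P5.
Walking it through:
  P1: no waits; runs immediately, freeing L6 and L5
  P5 waits on L6 — all released -> runs and releases L19 and L16


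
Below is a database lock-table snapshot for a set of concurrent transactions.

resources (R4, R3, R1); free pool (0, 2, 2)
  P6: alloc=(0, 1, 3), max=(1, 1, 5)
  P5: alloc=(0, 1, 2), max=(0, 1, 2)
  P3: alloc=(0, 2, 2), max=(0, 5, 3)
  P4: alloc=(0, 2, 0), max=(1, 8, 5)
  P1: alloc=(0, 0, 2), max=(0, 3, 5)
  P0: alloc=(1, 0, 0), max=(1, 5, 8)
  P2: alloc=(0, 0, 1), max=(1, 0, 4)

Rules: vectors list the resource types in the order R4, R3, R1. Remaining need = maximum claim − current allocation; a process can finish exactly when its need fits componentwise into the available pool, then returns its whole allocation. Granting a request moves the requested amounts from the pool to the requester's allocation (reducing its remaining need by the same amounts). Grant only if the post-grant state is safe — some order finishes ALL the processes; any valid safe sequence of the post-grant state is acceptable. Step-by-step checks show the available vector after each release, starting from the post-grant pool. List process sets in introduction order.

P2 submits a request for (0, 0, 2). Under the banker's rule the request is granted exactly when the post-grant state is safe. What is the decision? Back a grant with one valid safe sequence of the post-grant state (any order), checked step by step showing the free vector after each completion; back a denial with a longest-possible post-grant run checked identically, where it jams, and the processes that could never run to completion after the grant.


DENY: after the grant no complete ordering would exist.
Key observation: after P5, P3, P1 the pool peaks at (0, 5, 6), and each blocked process is short somewhere: P6 on R4; P4 on R4, R3; P0 on R1; P2 on R4.
After a pretend grant, a maximal execution: P5, P3, P1 — then nothing else fits. Check, step by step:
  pool = (0, 2, 0)
  run P5 (needs (0, 0, 0), free (0, 2, 0)); after release of (0, 1, 2) the pool is (0, 3, 2)
  run P3 (needs (0, 3, 1), free (0, 3, 2)); after release of (0, 2, 2) the pool is (0, 5, 4)
  run P1 (needs (0, 3, 3), free (0, 5, 4)); after release of (0, 0, 2) the pool is (0, 5, 6)
  blocked: P6 wants (1, 0, 2), pool (0, 5, 6) — not enough R4
  blocked: P4 wants (1, 6, 5), pool (0, 5, 6) — not enough R4 and R3
  blocked: P0 wants (0, 5, 8), pool (0, 5, 6) — not enough R1
  blocked: P2 wants (1, 0, 1), pool (0, 5, 6) — not enough R4
Processes that could never finish after the grant: P6, P4, P0 and P2.


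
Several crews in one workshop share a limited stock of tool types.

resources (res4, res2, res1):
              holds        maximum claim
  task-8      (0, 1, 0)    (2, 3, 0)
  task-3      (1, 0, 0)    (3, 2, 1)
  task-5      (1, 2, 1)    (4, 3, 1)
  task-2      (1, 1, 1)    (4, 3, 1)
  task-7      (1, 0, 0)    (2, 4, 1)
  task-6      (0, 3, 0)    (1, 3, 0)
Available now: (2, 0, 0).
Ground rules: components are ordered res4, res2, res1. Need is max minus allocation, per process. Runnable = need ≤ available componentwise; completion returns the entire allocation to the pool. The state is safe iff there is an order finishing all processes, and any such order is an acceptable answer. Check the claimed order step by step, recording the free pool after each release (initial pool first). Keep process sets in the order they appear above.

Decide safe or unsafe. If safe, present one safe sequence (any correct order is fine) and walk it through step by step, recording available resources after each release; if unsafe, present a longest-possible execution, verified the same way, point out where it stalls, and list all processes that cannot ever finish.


UNSAFE — no complete ordering exists.
Key observation: after task-6, task-8 the pool peaks at (2, 4, 0), and each blocked process is short somewhere: task-3 on res1; task-5 on res4; task-2 on res4; task-7 on res1.
Going as far as possible: task-6, task-8; after that, nothing fits. Verifying each step:
  pool = (2, 0, 0)
  task-6 needs (1, 0, 0) <= (2, 0, 0) -> finishes; pool += (0, 3, 0) = (2, 3, 0)
  task-8 needs (2, 2, 0) <= (2, 3, 0) -> finishes; pool += (0, 1, 0) = (2, 4, 0)
  task-3 still needs (2, 2, 1) but only (2, 4, 0) is free — short on res1
  task-5 still needs (3, 1, 0) but only (2, 4, 0) is free — short on res4
  task-2 still needs (3, 2, 0) but only (2, 4, 0) is free — short on res4
  task-7 still needs (1, 4, 1) but only (2, 4, 0) is free — short on res1
Never able to finish: task-3, task-5, task-2 and task-7.


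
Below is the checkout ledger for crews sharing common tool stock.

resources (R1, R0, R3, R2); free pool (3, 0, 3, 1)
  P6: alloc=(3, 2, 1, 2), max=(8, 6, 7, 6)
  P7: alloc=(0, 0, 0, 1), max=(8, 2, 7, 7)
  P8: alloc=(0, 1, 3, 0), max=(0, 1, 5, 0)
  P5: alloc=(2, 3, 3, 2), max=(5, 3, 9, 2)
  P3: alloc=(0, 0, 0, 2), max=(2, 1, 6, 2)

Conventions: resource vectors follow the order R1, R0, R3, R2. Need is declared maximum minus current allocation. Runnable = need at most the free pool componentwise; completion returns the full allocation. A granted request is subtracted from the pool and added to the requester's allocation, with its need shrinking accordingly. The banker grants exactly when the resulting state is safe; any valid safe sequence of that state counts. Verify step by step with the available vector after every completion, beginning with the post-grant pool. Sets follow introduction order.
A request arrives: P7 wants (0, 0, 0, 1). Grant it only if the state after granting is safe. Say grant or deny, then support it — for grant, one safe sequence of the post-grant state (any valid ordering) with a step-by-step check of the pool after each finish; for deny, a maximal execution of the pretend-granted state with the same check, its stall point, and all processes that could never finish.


GRANT. The post-grant state is safe; one safe sequence: P8, P5, P3, P6, P7.
Key observation: with (3, 0, 3, 0) left after the transfer, P8 can run at once — the state stays safe.
Check on the post-grant state, step by step:
  pool = (3, 0, 3, 0)
  P8 needs (0, 0, 2, 0) <= (3, 0, 3, 0) -> finishes; pool += (0, 1, 3, 0) = (3, 1, 6, 0)
  P5 needs (3, 0, 6, 0) <= (3, 1, 6, 0) -> finishes; pool += (2, 3, 3, 2) = (5, 4, 9, 2)
  P3 needs (2, 1, 6, 0) <= (5, 4, 9, 2) -> finishes; pool += (0, 0, 0, 2) = (5, 4, 9, 4)
  P6 needs (5, 4, 6, 4) <= (5, 4, 9, 4) -> finishes; pool += (3, 2, 1, 2) = (8, 6, 10, 6)
  P7 needs (8, 2, 7, 5) <= (8, 6, 10, 6) -> finishes; pool += (0, 0, 0, 2) = (8, 6, 10, 8)


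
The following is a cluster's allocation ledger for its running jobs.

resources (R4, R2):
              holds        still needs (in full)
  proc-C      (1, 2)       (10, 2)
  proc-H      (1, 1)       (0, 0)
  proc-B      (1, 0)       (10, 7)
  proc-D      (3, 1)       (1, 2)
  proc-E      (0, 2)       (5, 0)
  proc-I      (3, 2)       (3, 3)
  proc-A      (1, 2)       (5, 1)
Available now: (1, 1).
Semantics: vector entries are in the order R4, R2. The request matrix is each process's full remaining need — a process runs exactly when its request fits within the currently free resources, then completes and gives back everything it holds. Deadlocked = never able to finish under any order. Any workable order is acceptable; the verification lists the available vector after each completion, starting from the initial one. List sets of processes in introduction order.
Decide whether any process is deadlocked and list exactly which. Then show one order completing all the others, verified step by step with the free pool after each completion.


Deadlocked: proc-C and proc-B.
Key observation: proc-H, proc-D, proc-I, proc-A, proc-E can finish, but then (9, 9) is all there is, and the blocked group's R4 demands exceed it.
A valid finishing order for the others: proc-H, proc-D, proc-I, proc-A, proc-E. Step-by-step check:
  pool = (1, 1)
  proc-H: need (0, 0) fits (1, 1); releases (1, 1), pool now (2, 2)
  proc-D: need (1, 2) fits (2, 2); releases (3, 1), pool now (5, 3)
  proc-I: need (3, 3) fits (5, 3); releases (3, 2), pool now (8, 5)
  proc-A: need (5, 1) fits (8, 5); releases (1, 2), pool now (9, 7)
  proc-E: need (5, 0) fits (9, 7); releases (0, 2), pool now (9, 9)
The blocked processes can never fit:
  proc-C cannot run: need (10, 2) vs free (9, 9) (insufficient R4)
  proc-B cannot run: need (10, 7) vs free (9, 9) (insufficient R4)


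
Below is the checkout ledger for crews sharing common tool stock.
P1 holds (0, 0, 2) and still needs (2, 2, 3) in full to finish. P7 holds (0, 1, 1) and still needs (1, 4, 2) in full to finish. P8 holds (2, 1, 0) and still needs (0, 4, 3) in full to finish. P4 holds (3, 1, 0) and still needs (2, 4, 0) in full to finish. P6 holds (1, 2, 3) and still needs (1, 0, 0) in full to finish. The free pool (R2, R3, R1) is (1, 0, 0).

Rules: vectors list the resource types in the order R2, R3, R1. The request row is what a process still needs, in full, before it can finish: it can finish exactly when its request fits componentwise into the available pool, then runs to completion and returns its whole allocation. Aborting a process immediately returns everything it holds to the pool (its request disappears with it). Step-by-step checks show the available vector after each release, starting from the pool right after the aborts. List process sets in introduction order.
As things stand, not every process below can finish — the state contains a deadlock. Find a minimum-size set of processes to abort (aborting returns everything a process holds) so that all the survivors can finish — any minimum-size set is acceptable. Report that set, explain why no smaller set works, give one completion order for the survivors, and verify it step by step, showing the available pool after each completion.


Minimum abort set: P8 and P4.
Key observation: before aborting P8 and P4, P7 was permanently blocked — no order could ever run it; afterwards it completes at step 2.
Why nothing smaller works — every single abort fails: P1 alone leaves P7 blocked (short on R3); P7 alone leaves P8 blocked (short on R3); P8 alone leaves P7 blocked (short on R3); P4 alone leaves P7 blocked (short on R3); P6 alone leaves P7 blocked (short on R3).
The survivors complete as P6, P7, P1. Verifying each step (starting from the post-abort pool):
  pool = (6, 2, 0)
  P6: need (1, 0, 0) fits (6, 2, 0); releases (1, 2, 3), pool now (7, 4, 3)
  P7: need (1, 4, 2) fits (7, 4, 3); releases (0, 1, 1), pool now (7, 5, 4)
  P1: need (2, 2, 3) fits (7, 5, 4); releases (0, 0, 2), pool now (7, 5, 6)


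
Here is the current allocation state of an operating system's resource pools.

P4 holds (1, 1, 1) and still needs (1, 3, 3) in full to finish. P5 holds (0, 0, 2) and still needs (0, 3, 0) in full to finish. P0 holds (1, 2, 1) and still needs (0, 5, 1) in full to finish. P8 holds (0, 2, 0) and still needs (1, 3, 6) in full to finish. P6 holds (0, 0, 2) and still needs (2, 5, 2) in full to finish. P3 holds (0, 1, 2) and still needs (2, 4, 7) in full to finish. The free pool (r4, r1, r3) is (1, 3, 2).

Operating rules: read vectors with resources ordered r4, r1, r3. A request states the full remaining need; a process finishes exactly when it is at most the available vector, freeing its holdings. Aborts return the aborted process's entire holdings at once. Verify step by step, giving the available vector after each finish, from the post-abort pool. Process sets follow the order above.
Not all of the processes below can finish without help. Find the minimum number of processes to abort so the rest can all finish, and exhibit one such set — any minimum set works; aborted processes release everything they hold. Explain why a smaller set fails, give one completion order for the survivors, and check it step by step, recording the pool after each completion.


The answer: abort P3.
Key observation: before aborting P3, P0 was permanently blocked — no order could ever run it; afterwards it completes at step 2.
No smaller set exists: with zero aborts the deadlock remains.
One survivor order: P4, P0, P5, P8, P6. Verifying each step (post-abort pool first):
  pool = (1, 4, 4)
  P4: need (1, 3, 3) fits (1, 4, 4); releases (1, 1, 1), pool now (2, 5, 5)
  P0: need (0, 5, 1) fits (2, 5, 5); releases (1, 2, 1), pool now (3, 7, 6)
  P5: need (0, 3, 0) fits (3, 7, 6); releases (0, 0, 2), pool now (3, 7, 8)
  P8: need (1, 3, 6) fits (3, 7, 8); releases (0, 2, 0), pool now (3, 9, 8)
  P6: need (2, 5, 2) fits (3, 9, 8); releases (0, 0, 2), pool now (3, 9, 10)


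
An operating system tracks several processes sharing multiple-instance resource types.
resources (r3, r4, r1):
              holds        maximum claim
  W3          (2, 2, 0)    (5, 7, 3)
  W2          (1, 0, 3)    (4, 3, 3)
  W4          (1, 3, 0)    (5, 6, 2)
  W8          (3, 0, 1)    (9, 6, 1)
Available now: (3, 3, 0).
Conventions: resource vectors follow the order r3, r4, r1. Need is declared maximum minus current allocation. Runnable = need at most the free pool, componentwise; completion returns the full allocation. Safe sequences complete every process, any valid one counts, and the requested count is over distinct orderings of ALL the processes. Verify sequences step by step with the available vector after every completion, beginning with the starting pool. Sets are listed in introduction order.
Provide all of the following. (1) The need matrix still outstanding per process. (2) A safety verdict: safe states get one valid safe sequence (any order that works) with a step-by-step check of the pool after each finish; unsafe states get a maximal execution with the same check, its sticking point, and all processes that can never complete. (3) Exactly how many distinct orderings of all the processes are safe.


(1) Need matrix, components ordered r3, r4, r1:
  W3: (3, 5, 3)
  W2: (3, 3, 0)
  W4: (4, 3, 2)
  W8: (6, 6, 0)
(2) SAFE, for example via the order W2, W4, W3, W8.
Key observation: W2 marks the first exact bind of the order: its need (3, 3, 0) fits the free (3, 3, 0) with zero slack on a requested resource.
Walking it through:
  pool = (3, 3, 0)
  W2 needs (3, 3, 0) <= (3, 3, 0) -> finishes; pool += (1, 0, 3) = (4, 3, 3)
  W4 needs (4, 3, 2) <= (4, 3, 3) -> finishes; pool += (1, 3, 0) = (5, 6, 3)
  W3 needs (3, 5, 3) <= (5, 6, 3) -> finishes; pool += (2, 2, 0) = (7, 8, 3)
  W8 needs (6, 6, 0) <= (7, 8, 3) -> finishes; pool += (3, 0, 1) = (10, 8, 4)
(3) The exact count: 1 of the possible complete orderings is a safe sequence.


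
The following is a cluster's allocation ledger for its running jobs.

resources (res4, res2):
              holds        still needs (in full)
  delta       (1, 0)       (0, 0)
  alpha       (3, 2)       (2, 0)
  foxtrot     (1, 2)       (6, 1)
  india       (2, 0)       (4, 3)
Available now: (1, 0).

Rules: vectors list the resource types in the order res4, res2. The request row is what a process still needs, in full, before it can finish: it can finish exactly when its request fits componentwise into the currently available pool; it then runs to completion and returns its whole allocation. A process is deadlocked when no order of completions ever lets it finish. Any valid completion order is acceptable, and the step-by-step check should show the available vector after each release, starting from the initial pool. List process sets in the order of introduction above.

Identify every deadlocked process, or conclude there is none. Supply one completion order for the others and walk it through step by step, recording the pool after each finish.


The deadlocked set is foxtrot and india.
Key observation: after delta, alpha the pool peaks at (5, 2), and each blocked process is short somewhere: foxtrot on res4; india on res2.
One completion order for the rest: delta, alpha. Step-by-step check:
  pool = (1, 0)
  delta: need (0, 0) fits (1, 0); releases (1, 0), pool now (2, 0)
  alpha: need (2, 0) fits (2, 0); releases (3, 2), pool now (5, 2)
The stuck group stays short no matter what:
  blocked: foxtrot wants (6, 1), pool (5, 2) — not enough res4
  blocked: india wants (4, 3), pool (5, 2) — not enough res2
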